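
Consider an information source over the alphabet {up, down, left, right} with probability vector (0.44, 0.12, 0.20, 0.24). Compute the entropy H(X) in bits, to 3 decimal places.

1.847 bits

H = −Σ pᵢ log₂ pᵢ.
−0.44·log₂(0.44) = 0.5211
−0.12·log₂(0.12) = 0.3671
−0.20·log₂(0.20) = 0.4644
−0.24·log₂(0.24) = 0.4941
Sum ≈ 1.8467 → 1.847 bits.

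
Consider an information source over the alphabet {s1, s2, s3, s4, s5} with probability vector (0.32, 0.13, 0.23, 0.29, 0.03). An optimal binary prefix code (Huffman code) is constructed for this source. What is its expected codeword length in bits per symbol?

Repeatedly combine the two least-probable nodes; the expected code length is the sum of the merged weights.
merge 3/100 + 13/100 → 4/25
merge 4/25 + 23/100 → 39/100
merge 29/100 + 8/25 → 61/100
merge 39/100 + 61/100 → 1
L = 4/25 + 39/100 + 61/100 + 1 = 54/25 = 2.16 bits/symbol.

2.16 bits/symbol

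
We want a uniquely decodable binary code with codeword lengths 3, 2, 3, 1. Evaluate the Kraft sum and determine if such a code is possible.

1; yes

With common denominator 2^3 = 8: Σ 2^(−ℓᵢ) = 1/8 + 2/8 + 1/8 + 4/8 = 8/8 = 1.
Kraft's inequality requires Σ ≤ 1; here Σ = 1 ≤ 1, so such a prefix code exists.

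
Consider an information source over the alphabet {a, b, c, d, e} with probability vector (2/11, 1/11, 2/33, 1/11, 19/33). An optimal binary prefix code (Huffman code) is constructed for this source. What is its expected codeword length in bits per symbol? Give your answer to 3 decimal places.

Repeatedly combine the two least-probable nodes; the expected code length is the sum of the merged weights.
merge 2/33 + 1/11 → 5/33
merge 1/11 + 5/33 → 8/33
merge 2/11 + 8/33 → 14/33
merge 14/33 + 19/33 → 1
L = 5/33 + 8/33 + 14/33 + 1 = 20/11 ≈ 1.818 bits/symbol.

1.818 bits/symbol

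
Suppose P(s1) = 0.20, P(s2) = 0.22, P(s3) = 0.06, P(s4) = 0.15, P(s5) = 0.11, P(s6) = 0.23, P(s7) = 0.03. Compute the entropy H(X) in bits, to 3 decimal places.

H = −Σ pᵢ log₂ pᵢ.
−0.20·log₂(0.20) = 0.4644
−0.22·log₂(0.22) = 0.4806
−0.06·log₂(0.06) = 0.2435
−0.15·log₂(0.15) = 0.4105
−0.11·log₂(0.11) = 0.3503
−0.23·log₂(0.23) = 0.4877
−0.03·log₂(0.03) = 0.1518
Sum ≈ 2.5888 → 2.589 bits.

2.589 bits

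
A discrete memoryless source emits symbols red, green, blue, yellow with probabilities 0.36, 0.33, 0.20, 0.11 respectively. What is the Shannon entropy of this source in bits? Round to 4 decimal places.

H = −Σ pᵢ log₂ pᵢ.
−0.36·log₂(0.36) = 0.5306
−0.33·log₂(0.33) = 0.5278
−0.20·log₂(0.20) = 0.4644
−0.11·log₂(0.11) = 0.3503
Sum ≈ 1.8731 → 1.8731 bits.

1.8731 bits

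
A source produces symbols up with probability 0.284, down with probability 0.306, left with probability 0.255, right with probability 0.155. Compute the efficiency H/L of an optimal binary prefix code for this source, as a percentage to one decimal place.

Entropy H = −Σ p log₂ p ≈ 1.9581 bits.
Huffman merges: 31/200+51/200→41/100; 71/250+153/500→59/100; 41/100+59/100→1. L = 2 ≈ 2.0000.
Efficiency = H/L = 1.9581/2.0000 = 97.9%.

97.9%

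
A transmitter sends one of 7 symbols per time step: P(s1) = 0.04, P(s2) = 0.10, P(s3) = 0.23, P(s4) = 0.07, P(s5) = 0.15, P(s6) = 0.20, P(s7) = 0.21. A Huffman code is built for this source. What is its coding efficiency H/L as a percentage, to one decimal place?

Entropy H = −Σ p log₂ p ≈ 2.6219 bits.
Huffman merges: 1/25+7/100→11/100; 1/10+11/100→21/100; 3/20+1/5→7/20; 21/100+21/100→21/50; 23/100+7/20→29/50; 21/50+29/50→1. L = 267/100 ≈ 2.6700.
Efficiency = H/L = 2.6219/2.6700 = 98.2%.

98.2%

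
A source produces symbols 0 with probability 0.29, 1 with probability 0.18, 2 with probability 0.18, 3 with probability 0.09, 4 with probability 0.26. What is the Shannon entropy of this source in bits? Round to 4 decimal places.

H = −Σ pᵢ log₂ pᵢ.
−0.29·log₂(0.29) = 0.5179
−0.18·log₂(0.18) = 0.4453
−0.18·log₂(0.18) = 0.4453
−0.09·log₂(0.09) = 0.3127
−0.26·log₂(0.26) = 0.5053
Sum ≈ 2.2265 → 2.2265 bits.

2.2265 bits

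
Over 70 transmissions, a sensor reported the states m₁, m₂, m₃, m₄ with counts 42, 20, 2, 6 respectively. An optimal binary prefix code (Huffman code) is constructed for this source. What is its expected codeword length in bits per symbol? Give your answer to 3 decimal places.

Probabilities are the counts divided by 70.
Repeatedly combine the two least-probable nodes; the expected code length is the sum of the merged weights.
merge 1/35 + 3/35 → 4/35
merge 4/35 + 2/7 → 2/5
merge 2/5 + 3/5 → 1
L = 4/35 + 2/5 + 1 = 53/35 ≈ 1.514 bits/symbol.

1.514 bits/symbol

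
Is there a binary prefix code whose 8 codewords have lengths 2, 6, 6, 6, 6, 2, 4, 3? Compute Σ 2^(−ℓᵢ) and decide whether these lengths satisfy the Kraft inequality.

0.75; yes

With common denominator 2^6 = 64: Σ 2^(−ℓᵢ) = 16/64 + 1/64 + 1/64 + 1/64 + 1/64 + 16/64 + 4/64 + 8/64 = 48/64 = 0.75.
Kraft's inequality requires Σ ≤ 1; here Σ = 0.75 ≤ 1, so such a prefix code exists.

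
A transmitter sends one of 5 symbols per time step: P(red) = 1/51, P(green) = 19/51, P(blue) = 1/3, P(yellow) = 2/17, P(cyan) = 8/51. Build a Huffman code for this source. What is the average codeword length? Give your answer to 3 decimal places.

2.059 bits/symbol

Repeatedly combine the two least-probable nodes; the expected code length is the sum of the merged weights.
merge 1/51 + 2/17 → 7/51
merge 7/51 + 8/51 → 5/17
merge 5/17 + 1/3 → 32/51
merge 19/51 + 32/51 → 1
L = 7/51 + 5/17 + 32/51 + 1 = 35/17 ≈ 2.059 bits/symbol.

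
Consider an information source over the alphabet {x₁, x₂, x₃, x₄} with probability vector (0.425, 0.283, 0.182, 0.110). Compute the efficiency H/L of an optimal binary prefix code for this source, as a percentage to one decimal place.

Entropy H = −Σ p log₂ p ≈ 1.8377 bits.
Huffman merges: 11/100+91/500→73/250; 283/1000+73/250→23/40; 17/40+23/40→1. L = 1867/1000 ≈ 1.8670.
Efficiency = H/L = 1.8377/1.8670 = 98.4%.

98.4%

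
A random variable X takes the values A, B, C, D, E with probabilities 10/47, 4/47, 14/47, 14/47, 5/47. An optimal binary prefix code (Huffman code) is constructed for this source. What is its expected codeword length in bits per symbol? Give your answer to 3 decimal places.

Repeatedly combine the two least-probable nodes; the expected code length is the sum of the merged weights.
merge 4/47 + 5/47 → 9/47
merge 9/47 + 10/47 → 19/47
merge 14/47 + 14/47 → 28/47
merge 19/47 + 28/47 → 1
L = 9/47 + 19/47 + 28/47 + 1 = 103/47 ≈ 2.191 bits/symbol.

2.191 bits/symbol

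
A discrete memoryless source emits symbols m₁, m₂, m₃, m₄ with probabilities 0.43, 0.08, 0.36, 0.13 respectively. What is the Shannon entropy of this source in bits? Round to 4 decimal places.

H = −Σ pᵢ log₂ pᵢ.
−0.43·log₂(0.43) = 0.5236
−0.08·log₂(0.08) = 0.2915
−0.36·log₂(0.36) = 0.5306
−0.13·log₂(0.13) = 0.3826
Sum ≈ 1.7283 → 1.7283 bits.

1.7283 bits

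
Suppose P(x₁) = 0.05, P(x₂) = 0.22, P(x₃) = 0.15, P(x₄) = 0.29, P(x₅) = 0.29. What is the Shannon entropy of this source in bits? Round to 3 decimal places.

H = −Σ pᵢ log₂ pᵢ.
−0.05·log₂(0.05) = 0.2161
−0.22·log₂(0.22) = 0.4806
−0.15·log₂(0.15) = 0.4105
−0.29·log₂(0.29) = 0.5179
−0.29·log₂(0.29) = 0.5179
Sum ≈ 2.1430 → 2.143 bits.

2.143 bits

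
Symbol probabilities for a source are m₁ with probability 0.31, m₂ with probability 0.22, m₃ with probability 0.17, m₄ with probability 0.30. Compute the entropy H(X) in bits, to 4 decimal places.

H = −Σ pᵢ log₂ pᵢ.
−0.31·log₂(0.31) = 0.5238
−0.22·log₂(0.22) = 0.4806
−0.17·log₂(0.17) = 0.4346
−0.30·log₂(0.30) = 0.5211
Sum ≈ 1.9600 → 1.9600 bits.

1.9600 bits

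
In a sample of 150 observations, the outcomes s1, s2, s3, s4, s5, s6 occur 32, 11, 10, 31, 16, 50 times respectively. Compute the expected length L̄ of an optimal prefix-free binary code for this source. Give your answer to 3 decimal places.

Probabilities are the counts divided by 150.
Repeatedly combine the two least-probable nodes; the expected code length is the sum of the merged weights.
merge 1/15 + 11/150 → 7/50
merge 8/75 + 7/50 → 37/150
merge 31/150 + 16/75 → 21/50
merge 37/150 + 1/3 → 29/50
merge 21/50 + 29/50 → 1
L = 7/50 + 37/150 + 21/50 + 29/50 + 1 = 179/75 ≈ 2.387 bits/symbol.

2.387 bits/symbol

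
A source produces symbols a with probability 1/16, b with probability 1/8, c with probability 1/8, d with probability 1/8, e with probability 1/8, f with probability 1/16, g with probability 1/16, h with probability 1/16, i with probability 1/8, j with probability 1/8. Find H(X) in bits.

Each probability is a power of 1/2, so log₂(1/p) is an integer.
H = Σ p·log₂(1/p) = 1/16·4 + 1/8·3 + 1/8·3 + 1/8·3 + 1/8·3 + 1/16·4 + 1/16·4 + 1/16·4 + 1/8·3 + 1/8·3 = 3.25 bits.

3.25 bits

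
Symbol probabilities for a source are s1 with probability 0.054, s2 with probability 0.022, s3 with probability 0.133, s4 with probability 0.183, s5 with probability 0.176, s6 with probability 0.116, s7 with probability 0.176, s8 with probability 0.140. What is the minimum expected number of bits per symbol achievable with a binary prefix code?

Repeatedly combine the two least-probable nodes; the expected code length is the sum of the merged weights.
merge 11/500 + 27/500 → 19/250
merge 19/250 + 29/250 → 24/125
merge 133/1000 + 7/50 → 273/1000
merge 22/125 + 22/125 → 44/125
merge 183/1000 + 24/125 → 3/8
merge 273/1000 + 44/125 → 5/8
merge 3/8 + 5/8 → 1
L = 19/250 + 24/125 + 273/1000 + 44/125 + 3/8 + 5/8 + 1 = 2893/1000 = 2.893 bits/symbol.

2.893 bits/symbol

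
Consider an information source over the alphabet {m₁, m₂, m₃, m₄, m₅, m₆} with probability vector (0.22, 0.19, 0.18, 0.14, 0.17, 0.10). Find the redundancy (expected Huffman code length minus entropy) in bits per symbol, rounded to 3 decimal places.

0.045 bits

Entropy H = −Σ p log₂ p ≈ 2.5450 bits.
Huffman merges: 1/10+7/50→6/25; 17/100+9/50→7/20; 19/100+11/50→41/100; 6/25+7/20→59/100; 41/100+59/100→1. L = 259/100 ≈ 2.5900.
L − H = 2.5900 − 2.5450 = 0.045 bits.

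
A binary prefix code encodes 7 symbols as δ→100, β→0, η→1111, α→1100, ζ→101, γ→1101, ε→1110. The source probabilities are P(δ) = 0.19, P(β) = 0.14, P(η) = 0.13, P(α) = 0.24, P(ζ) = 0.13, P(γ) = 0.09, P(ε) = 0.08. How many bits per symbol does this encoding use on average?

3.26 bits/symbol

L̄ = Σ pᵢ·ℓᵢ = 0.19·3 + 0.14·1 + 0.13·4 + 0.24·4 + 0.13·3 + 0.09·4 + 0.08·4 = 3.26 bits/symbol.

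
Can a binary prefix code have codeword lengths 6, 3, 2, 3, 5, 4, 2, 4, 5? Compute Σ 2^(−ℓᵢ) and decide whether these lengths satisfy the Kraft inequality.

0.953125; yes

With common denominator 2^6 = 64: Σ 2^(−ℓᵢ) = 1/64 + 8/64 + 16/64 + 8/64 + 2/64 + 4/64 + 16/64 + 4/64 + 2/64 = 61/64 = 0.953125.
Kraft's inequality requires Σ ≤ 1; here Σ = 0.953125 ≤ 1, so such a prefix code exists.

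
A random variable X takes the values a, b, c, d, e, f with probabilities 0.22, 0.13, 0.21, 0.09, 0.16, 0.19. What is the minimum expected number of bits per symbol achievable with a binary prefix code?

Repeatedly combine the two least-probable nodes; the expected code length is the sum of the merged weights.
merge 9/100 + 13/100 → 11/50
merge 4/25 + 19/100 → 7/20
merge 21/100 + 11/50 → 43/100
merge 11/50 + 7/20 → 57/100
merge 43/100 + 57/100 → 1
L = 11/50 + 7/20 + 43/100 + 57/100 + 1 = 257/100 = 2.57 bits/symbol.

2.57 bits/symbol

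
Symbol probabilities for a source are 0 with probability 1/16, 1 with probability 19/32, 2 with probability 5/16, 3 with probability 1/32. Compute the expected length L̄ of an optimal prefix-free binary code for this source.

1.5 bits/symbol

Repeatedly combine the two least-probable nodes; the expected code length is the sum of the merged weights.
merge 1/32 + 1/16 → 3/32
merge 3/32 + 5/16 → 13/32
merge 13/32 + 19/32 → 1
L = 3/32 + 13/32 + 1 = 3/2 = 1.5 bits/symbol.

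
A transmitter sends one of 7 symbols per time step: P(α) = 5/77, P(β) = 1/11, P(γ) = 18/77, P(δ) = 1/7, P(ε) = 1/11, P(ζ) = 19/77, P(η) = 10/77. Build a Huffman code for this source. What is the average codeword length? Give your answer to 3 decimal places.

Repeatedly combine the two least-probable nodes; the expected code length is the sum of the merged weights.
merge 5/77 + 1/11 → 12/77
merge 1/11 + 10/77 → 17/77
merge 1/7 + 12/77 → 23/77
merge 17/77 + 18/77 → 5/11
merge 19/77 + 23/77 → 6/11
merge 5/11 + 6/11 → 1
L = 12/77 + 17/77 + 23/77 + 5/11 + 6/11 + 1 = 206/77 ≈ 2.675 bits/symbol.

2.675 bits/symbol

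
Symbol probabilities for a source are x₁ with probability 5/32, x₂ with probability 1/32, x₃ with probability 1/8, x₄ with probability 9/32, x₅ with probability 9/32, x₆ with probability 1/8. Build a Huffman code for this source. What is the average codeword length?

Repeatedly combine the two least-probable nodes; the expected code length is the sum of the merged weights.
merge 1/32 + 1/8 → 5/32
merge 1/8 + 5/32 → 9/32
merge 5/32 + 9/32 → 7/16
merge 9/32 + 9/32 → 9/16
merge 7/16 + 9/16 → 1
L = 5/32 + 9/32 + 7/16 + 9/16 + 1 = 39/16 = 2.4375 bits/symbol.

2.4375 bits/symbol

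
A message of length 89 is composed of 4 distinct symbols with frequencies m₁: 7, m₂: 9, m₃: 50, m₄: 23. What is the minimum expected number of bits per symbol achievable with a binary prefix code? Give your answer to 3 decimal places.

Probabilities are the counts divided by 89.
Repeatedly combine the two least-probable nodes; the expected code length is the sum of the merged weights.
merge 7/89 + 9/89 → 16/89
merge 16/89 + 23/89 → 39/89
merge 39/89 + 50/89 → 1
L = 16/89 + 39/89 + 1 = 144/89 ≈ 1.618 bits/symbol.

1.618 bits/symbol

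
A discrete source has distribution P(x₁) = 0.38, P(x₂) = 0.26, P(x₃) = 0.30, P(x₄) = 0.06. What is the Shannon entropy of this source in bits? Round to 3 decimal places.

H = −Σ pᵢ log₂ pᵢ.
−0.38·log₂(0.38) = 0.5305
−0.26·log₂(0.26) = 0.5053
−0.30·log₂(0.30) = 0.5211
−0.06·log₂(0.06) = 0.2435
Sum ≈ 1.8004 → 1.800 bits.

1.800 bits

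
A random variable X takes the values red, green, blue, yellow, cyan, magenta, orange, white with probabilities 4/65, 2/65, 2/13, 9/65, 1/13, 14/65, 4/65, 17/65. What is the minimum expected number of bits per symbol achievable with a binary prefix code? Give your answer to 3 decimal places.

Repeatedly combine the two least-probable nodes; the expected code length is the sum of the merged weights.
merge 2/65 + 4/65 → 6/65
merge 4/65 + 1/13 → 9/65
merge 6/65 + 9/65 → 3/13
merge 9/65 + 2/13 → 19/65
merge 14/65 + 3/13 → 29/65
merge 17/65 + 19/65 → 36/65
merge 29/65 + 36/65 → 1
L = 6/65 + 9/65 + 3/13 + 19/65 + 29/65 + 36/65 + 1 = 179/65 ≈ 2.754 bits/symbol.

2.754 bits/symbol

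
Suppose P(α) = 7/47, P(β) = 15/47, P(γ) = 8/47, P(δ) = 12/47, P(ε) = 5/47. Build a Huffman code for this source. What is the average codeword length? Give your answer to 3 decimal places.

Repeatedly combine the two least-probable nodes; the expected code length is the sum of the merged weights.
merge 5/47 + 7/47 → 12/47
merge 8/47 + 12/47 → 20/47
merge 12/47 + 15/47 → 27/47
merge 20/47 + 27/47 → 1
L = 12/47 + 20/47 + 27/47 + 1 = 106/47 ≈ 2.255 bits/symbol.

2.255 bits/symbol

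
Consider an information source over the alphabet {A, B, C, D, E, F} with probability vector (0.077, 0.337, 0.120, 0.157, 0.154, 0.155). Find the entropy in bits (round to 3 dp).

H = −Σ pᵢ log₂ pᵢ.
−0.077·log₂(0.077) = 0.2848
−0.337·log₂(0.337) = 0.5288
−0.120·log₂(0.120) = 0.3671
−0.157·log₂(0.157) = 0.4194
−0.154·log₂(0.154) = 0.4156
−0.155·log₂(0.155) = 0.4169
Sum ≈ 2.4326 → 2.433 bits.

2.433 bits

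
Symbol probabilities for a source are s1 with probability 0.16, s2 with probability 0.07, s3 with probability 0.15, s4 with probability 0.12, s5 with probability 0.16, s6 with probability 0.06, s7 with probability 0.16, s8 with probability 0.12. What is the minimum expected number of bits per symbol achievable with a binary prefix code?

Repeatedly combine the two least-probable nodes; the expected code length is the sum of the merged weights.
merge 3/50 + 7/100 → 13/100
merge 3/25 + 3/25 → 6/25
merge 13/100 + 3/20 → 7/25
merge 4/25 + 4/25 → 8/25
merge 4/25 + 6/25 → 2/5
merge 7/25 + 8/25 → 3/5
merge 2/5 + 3/5 → 1
L = 13/100 + 6/25 + 7/25 + 8/25 + 2/5 + 3/5 + 1 = 297/100 = 2.97 bits/symbol.

2.97 bits/symbol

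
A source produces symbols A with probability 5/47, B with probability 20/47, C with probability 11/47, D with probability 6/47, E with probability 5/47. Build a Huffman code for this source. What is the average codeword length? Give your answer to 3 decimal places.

2.128 bits/symbol

Repeatedly combine the two least-probable nodes; the expected code length is the sum of the merged weights.
merge 5/47 + 5/47 → 10/47
merge 6/47 + 10/47 → 16/47
merge 11/47 + 16/47 → 27/47
merge 20/47 + 27/47 → 1
L = 10/47 + 16/47 + 27/47 + 1 = 100/47 ≈ 2.128 bits/symbol.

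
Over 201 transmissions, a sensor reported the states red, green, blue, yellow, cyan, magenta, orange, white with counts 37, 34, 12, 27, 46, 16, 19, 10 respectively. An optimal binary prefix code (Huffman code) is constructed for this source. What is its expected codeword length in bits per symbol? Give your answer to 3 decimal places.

2.871 bits/symbol

Probabilities are the counts divided by 201.
Repeatedly combine the two least-probable nodes; the expected code length is the sum of the merged weights.
merge 10/201 + 4/67 → 22/201
merge 16/201 + 19/201 → 35/201
merge 22/201 + 9/67 → 49/201
merge 34/201 + 35/201 → 23/67
merge 37/201 + 46/201 → 83/201
merge 49/201 + 23/67 → 118/201
merge 83/201 + 118/201 → 1
L = 22/201 + 35/201 + 49/201 + 23/67 + 83/201 + 118/201 + 1 = 577/201 ≈ 2.871 bits/symbol.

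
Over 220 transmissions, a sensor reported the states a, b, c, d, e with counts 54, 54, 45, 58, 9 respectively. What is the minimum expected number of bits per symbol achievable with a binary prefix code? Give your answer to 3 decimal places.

Probabilities are the counts divided by 220.
Repeatedly combine the two least-probable nodes; the expected code length is the sum of the merged weights.
merge 9/220 + 9/44 → 27/110
merge 27/110 + 27/110 → 27/55
merge 27/110 + 29/110 → 28/55
merge 27/55 + 28/55 → 1
L = 27/110 + 27/55 + 28/55 + 1 = 247/110 ≈ 2.245 bits/symbol.

2.245 bits/symbol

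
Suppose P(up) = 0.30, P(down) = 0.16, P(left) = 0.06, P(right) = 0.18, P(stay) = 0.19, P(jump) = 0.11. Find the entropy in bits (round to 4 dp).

H = −Σ pᵢ log₂ pᵢ.
−0.30·log₂(0.30) = 0.5211
−0.16·log₂(0.16) = 0.4230
−0.06·log₂(0.06) = 0.2435
−0.18·log₂(0.18) = 0.4453
−0.19·log₂(0.19) = 0.4552
−0.11·log₂(0.11) = 0.3503
Sum ≈ 2.4385 → 2.4385 bits.

2.4385 bits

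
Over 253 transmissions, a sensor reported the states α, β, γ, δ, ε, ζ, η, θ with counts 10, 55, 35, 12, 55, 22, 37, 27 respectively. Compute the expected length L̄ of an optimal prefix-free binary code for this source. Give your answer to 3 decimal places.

2.826 bits/symbol

Probabilities are the counts divided by 253.
Repeatedly combine the two least-probable nodes; the expected code length is the sum of the merged weights.
merge 10/253 + 12/253 → 2/23
merge 2/23 + 2/23 → 4/23
merge 27/253 + 35/253 → 62/253
merge 37/253 + 4/23 → 81/253
merge 5/23 + 5/23 → 10/23
merge 62/253 + 81/253 → 13/23
merge 10/23 + 13/23 → 1
L = 2/23 + 4/23 + 62/253 + 81/253 + 10/23 + 13/23 + 1 = 65/23 ≈ 2.826 bits/symbol.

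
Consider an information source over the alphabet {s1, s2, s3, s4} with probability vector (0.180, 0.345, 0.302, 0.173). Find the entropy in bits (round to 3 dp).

H = −Σ pᵢ log₂ pᵢ.
−0.180·log₂(0.180) = 0.4453
−0.345·log₂(0.345) = 0.5297
−0.302·log₂(0.302) = 0.5217
−0.173·log₂(0.173) = 0.4379
Sum ≈ 1.9346 → 1.935 bits.

1.935 bits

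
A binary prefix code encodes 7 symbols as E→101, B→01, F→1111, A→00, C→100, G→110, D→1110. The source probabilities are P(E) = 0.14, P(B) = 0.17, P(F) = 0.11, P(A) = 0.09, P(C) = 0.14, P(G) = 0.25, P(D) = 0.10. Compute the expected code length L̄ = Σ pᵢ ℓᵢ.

L̄ = Σ pᵢ·ℓᵢ = 0.14·3 + 0.17·2 + 0.11·4 + 0.09·2 + 0.14·3 + 0.25·3 + 0.10·4 = 2.95 bits/symbol.

2.95 bits/symbol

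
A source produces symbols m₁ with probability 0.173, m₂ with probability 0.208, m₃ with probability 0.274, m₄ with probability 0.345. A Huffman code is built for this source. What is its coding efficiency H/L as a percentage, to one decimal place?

Entropy H = −Σ p log₂ p ≈ 1.9505 bits.
Huffman merges: 173/1000+26/125→381/1000; 137/500+69/200→619/1000; 381/1000+619/1000→1. L = 2 ≈ 2.0000.
Efficiency = H/L = 1.9505/2.0000 = 97.5%.

97.5%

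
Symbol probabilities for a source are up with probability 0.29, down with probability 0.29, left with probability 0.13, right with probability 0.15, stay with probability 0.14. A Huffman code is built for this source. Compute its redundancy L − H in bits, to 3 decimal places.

0.044 bits

Entropy H = −Σ p log₂ p ≈ 2.2261 bits.
Huffman merges: 13/100+7/50→27/100; 3/20+27/100→21/50; 29/100+29/100→29/50; 21/50+29/50→1. L = 227/100 ≈ 2.2700.
L − H = 2.2700 − 2.2261 = 0.044 bits.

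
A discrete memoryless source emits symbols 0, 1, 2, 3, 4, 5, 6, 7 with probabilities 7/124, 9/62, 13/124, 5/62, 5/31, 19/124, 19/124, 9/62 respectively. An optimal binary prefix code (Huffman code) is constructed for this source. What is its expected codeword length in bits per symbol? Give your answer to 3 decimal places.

2.976 bits/symbol

Repeatedly combine the two least-probable nodes; the expected code length is the sum of the merged weights.
merge 7/124 + 5/62 → 17/124
merge 13/124 + 17/124 → 15/62
merge 9/62 + 9/62 → 9/31
merge 19/124 + 19/124 → 19/62
merge 5/31 + 15/62 → 25/62
merge 9/31 + 19/62 → 37/62
merge 25/62 + 37/62 → 1
L = 17/124 + 15/62 + 9/31 + 19/62 + 25/62 + 37/62 + 1 = 369/124 ≈ 2.976 bits/symbol.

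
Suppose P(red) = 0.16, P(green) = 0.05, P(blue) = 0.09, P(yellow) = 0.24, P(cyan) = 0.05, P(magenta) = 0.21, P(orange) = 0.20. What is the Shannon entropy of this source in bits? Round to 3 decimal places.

2.599 bits

H = −Σ pᵢ log₂ pᵢ.
−0.16·log₂(0.16) = 0.4230
−0.05·log₂(0.05) = 0.2161
−0.09·log₂(0.09) = 0.3127
−0.24·log₂(0.24) = 0.4941
−0.05·log₂(0.05) = 0.2161
−0.21·log₂(0.21) = 0.4728
−0.20·log₂(0.20) = 0.4644
Sum ≈ 2.5992 → 2.599 bits.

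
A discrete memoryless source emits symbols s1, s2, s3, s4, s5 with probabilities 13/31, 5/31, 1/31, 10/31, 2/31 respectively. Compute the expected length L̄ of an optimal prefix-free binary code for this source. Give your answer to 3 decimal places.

1.935 bits/symbol

Repeatedly combine the two least-probable nodes; the expected code length is the sum of the merged weights.
merge 1/31 + 2/31 → 3/31
merge 3/31 + 5/31 → 8/31
merge 8/31 + 10/31 → 18/31
merge 13/31 + 18/31 → 1
L = 3/31 + 8/31 + 18/31 + 1 = 60/31 ≈ 1.935 bits/symbol.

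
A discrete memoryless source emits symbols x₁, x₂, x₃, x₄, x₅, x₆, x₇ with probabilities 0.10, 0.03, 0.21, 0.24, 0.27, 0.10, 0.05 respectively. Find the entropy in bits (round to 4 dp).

H = −Σ pᵢ log₂ pᵢ.
−0.10·log₂(0.10) = 0.3322
−0.03·log₂(0.03) = 0.1518
−0.21·log₂(0.21) = 0.4728
−0.24·log₂(0.24) = 0.4941
−0.27·log₂(0.27) = 0.5100
−0.10·log₂(0.10) = 0.3322
−0.05·log₂(0.05) = 0.2161
Sum ≈ 2.5092 → 2.5092 bits.

2.5092 bits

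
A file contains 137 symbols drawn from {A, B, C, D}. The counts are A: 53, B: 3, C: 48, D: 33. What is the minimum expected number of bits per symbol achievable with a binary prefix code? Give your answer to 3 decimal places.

Probabilities are the counts divided by 137.
Repeatedly combine the two least-probable nodes; the expected code length is the sum of the merged weights.
merge 3/137 + 33/137 → 36/137
merge 36/137 + 48/137 → 84/137
merge 53/137 + 84/137 → 1
L = 36/137 + 84/137 + 1 = 257/137 ≈ 1.876 bits/symbol.

1.876 bits/symbol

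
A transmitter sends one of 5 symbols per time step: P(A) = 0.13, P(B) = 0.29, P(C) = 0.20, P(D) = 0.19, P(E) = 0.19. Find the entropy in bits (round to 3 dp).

H = −Σ pᵢ log₂ pᵢ.
−0.13·log₂(0.13) = 0.3826
−0.29·log₂(0.29) = 0.5179
−0.20·log₂(0.20) = 0.4644
−0.19·log₂(0.19) = 0.4552
−0.19·log₂(0.19) = 0.4552
Sum ≈ 2.2754 → 2.275 bits.

2.275 bits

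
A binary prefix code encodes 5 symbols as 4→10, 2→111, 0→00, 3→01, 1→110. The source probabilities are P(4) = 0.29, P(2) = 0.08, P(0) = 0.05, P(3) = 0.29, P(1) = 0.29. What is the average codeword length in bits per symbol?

2.37 bits/symbol

L̄ = Σ pᵢ·ℓᵢ = 0.29·2 + 0.08·3 + 0.05·2 + 0.29·2 + 0.29·3 = 2.37 bits/symbol.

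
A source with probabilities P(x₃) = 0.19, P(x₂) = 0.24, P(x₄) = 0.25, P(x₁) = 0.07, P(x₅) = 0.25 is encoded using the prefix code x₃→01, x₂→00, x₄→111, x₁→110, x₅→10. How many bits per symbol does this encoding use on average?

2.32 bits/symbol

L̄ = Σ pᵢ·ℓᵢ = 0.19·2 + 0.24·2 + 0.25·3 + 0.07·3 + 0.25·2 = 2.32 bits/symbol.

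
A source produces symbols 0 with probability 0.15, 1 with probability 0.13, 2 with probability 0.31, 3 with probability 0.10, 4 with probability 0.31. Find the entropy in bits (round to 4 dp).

2.1730 bits

H = −Σ pᵢ log₂ pᵢ.
−0.15·log₂(0.15) = 0.4105
−0.13·log₂(0.13) = 0.3826
−0.31·log₂(0.31) = 0.5238
−0.10·log₂(0.10) = 0.3322
−0.31·log₂(0.31) = 0.5238
Sum ≈ 2.1730 → 2.1730 bits.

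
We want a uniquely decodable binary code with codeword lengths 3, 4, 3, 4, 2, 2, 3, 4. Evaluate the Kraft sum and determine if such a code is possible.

With common denominator 2^4 = 16: Σ 2^(−ℓᵢ) = 2/16 + 1/16 + 2/16 + 1/16 + 4/16 + 4/16 + 2/16 + 1/16 = 17/16 = 1.0625.
Kraft's inequality requires Σ ≤ 1; here Σ = 1.0625 > 1, so no such prefix code exists.

1.0625; no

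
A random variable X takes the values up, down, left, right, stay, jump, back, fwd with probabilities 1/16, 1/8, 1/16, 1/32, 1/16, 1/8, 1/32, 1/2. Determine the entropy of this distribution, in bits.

2.3125 bits

Each probability is a power of 1/2, so log₂(1/p) is an integer.
H = Σ p·log₂(1/p) = 1/16·4 + 1/8·3 + 1/16·4 + 1/32·5 + 1/16·4 + 1/8·3 + 1/32·5 + 1/2·1 = 2.3125 bits.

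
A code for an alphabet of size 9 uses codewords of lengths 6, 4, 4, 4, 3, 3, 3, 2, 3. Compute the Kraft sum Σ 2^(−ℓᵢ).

With common denominator 2^6 = 64: Σ 2^(−ℓᵢ) = 1/64 + 4/64 + 4/64 + 4/64 + 8/64 + 8/64 + 8/64 + 16/64 + 8/64 = 61/64 = 0.953125.

0.953125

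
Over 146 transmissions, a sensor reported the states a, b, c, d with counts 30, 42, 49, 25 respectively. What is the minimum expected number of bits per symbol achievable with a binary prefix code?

Probabilities are the counts divided by 146.
Repeatedly combine the two least-probable nodes; the expected code length is the sum of the merged weights.
merge 25/146 + 15/73 → 55/146
merge 21/73 + 49/146 → 91/146
merge 55/146 + 91/146 → 1
L = 55/146 + 91/146 + 1 = 2 bits/symbol.

2 bits/symbol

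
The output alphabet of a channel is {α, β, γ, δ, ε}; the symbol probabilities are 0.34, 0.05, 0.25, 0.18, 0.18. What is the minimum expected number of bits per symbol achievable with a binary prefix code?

2.23 bits/symbol

Repeatedly combine the two least-probable nodes; the expected code length is the sum of the merged weights.
merge 1/20 + 9/50 → 23/100
merge 9/50 + 23/100 → 41/100
merge 1/4 + 17/50 → 59/100
merge 41/100 + 59/100 → 1
L = 23/100 + 41/100 + 59/100 + 1 = 223/100 = 2.23 bits/symbol.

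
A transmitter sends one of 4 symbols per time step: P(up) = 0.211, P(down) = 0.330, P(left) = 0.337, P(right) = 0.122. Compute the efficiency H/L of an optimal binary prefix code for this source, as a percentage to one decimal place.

95.2%

Entropy H = −Σ p log₂ p ≈ 1.9005 bits.
Huffman merges: 61/500+211/1000→333/1000; 33/100+333/1000→663/1000; 337/1000+663/1000→1. L = 499/250 ≈ 1.9960.
Efficiency = H/L = 1.9005/1.9960 = 95.2%.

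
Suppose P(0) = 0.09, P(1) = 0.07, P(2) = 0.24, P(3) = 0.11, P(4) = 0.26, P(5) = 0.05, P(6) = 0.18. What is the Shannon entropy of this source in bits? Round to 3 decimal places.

2.592 bits

H = −Σ pᵢ log₂ pᵢ.
−0.09·log₂(0.09) = 0.3127
−0.07·log₂(0.07) = 0.2686
−0.24·log₂(0.24) = 0.4941
−0.11·log₂(0.11) = 0.3503
−0.26·log₂(0.26) = 0.5053
−0.05·log₂(0.05) = 0.2161
−0.18·log₂(0.18) = 0.4453
Sum ≈ 2.5923 → 2.592 bits.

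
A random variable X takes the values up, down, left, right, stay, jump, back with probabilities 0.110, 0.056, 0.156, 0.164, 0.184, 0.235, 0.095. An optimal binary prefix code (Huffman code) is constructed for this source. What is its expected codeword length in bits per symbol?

2.732 bits/symbol

Repeatedly combine the two least-probable nodes; the expected code length is the sum of the merged weights.
merge 7/125 + 19/200 → 151/1000
merge 11/100 + 151/1000 → 261/1000
merge 39/250 + 41/250 → 8/25
merge 23/125 + 47/200 → 419/1000
merge 261/1000 + 8/25 → 581/1000
merge 419/1000 + 581/1000 → 1
L = 151/1000 + 261/1000 + 8/25 + 419/1000 + 581/1000 + 1 = 683/250 = 2.732 bits/symbol.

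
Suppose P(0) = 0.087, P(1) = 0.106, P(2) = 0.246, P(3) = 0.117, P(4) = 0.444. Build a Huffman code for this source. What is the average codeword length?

Repeatedly combine the two least-probable nodes; the expected code length is the sum of the merged weights.
merge 87/1000 + 53/500 → 193/1000
merge 117/1000 + 193/1000 → 31/100
merge 123/500 + 31/100 → 139/250
merge 111/250 + 139/250 → 1
L = 193/1000 + 31/100 + 139/250 + 1 = 2059/1000 = 2.059 bits/symbol.

2.059 bits/symbol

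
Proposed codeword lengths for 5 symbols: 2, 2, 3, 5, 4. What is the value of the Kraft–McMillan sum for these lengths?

0.71875

With common denominator 2^5 = 32: Σ 2^(−ℓᵢ) = 8/32 + 8/32 + 4/32 + 1/32 + 2/32 = 23/32 = 0.71875.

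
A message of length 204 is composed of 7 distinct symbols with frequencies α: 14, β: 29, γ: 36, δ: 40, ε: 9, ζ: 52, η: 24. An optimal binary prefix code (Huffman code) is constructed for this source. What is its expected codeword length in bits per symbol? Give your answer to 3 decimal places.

2.662 bits/symbol

Probabilities are the counts divided by 204.
Repeatedly combine the two least-probable nodes; the expected code length is the sum of the merged weights.
merge 3/68 + 7/102 → 23/204
merge 23/204 + 2/17 → 47/204
merge 29/204 + 3/17 → 65/204
merge 10/51 + 47/204 → 29/68
merge 13/51 + 65/204 → 39/68
merge 29/68 + 39/68 → 1
L = 23/204 + 47/204 + 65/204 + 29/68 + 39/68 + 1 = 181/68 ≈ 2.662 bits/symbol.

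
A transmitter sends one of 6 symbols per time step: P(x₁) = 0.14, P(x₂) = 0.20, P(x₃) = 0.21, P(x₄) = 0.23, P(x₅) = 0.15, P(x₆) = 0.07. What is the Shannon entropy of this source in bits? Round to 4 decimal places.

H = −Σ pᵢ log₂ pᵢ.
−0.14·log₂(0.14) = 0.3971
−0.20·log₂(0.20) = 0.4644
−0.21·log₂(0.21) = 0.4728
−0.23·log₂(0.23) = 0.4877
−0.15·log₂(0.15) = 0.4105
−0.07·log₂(0.07) = 0.2686
Sum ≈ 2.5011 → 2.5011 bits.

2.5011 bits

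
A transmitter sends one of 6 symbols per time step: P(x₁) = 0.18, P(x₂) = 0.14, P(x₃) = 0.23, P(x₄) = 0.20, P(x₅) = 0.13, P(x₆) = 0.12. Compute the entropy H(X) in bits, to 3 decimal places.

2.544 bits

H = −Σ pᵢ log₂ pᵢ.
−0.18·log₂(0.18) = 0.4453
−0.14·log₂(0.14) = 0.3971
−0.23·log₂(0.23) = 0.4877
−0.20·log₂(0.20) = 0.4644
−0.13·log₂(0.13) = 0.3826
−0.12·log₂(0.12) = 0.3671
Sum ≈ 2.5442 → 2.544 bits.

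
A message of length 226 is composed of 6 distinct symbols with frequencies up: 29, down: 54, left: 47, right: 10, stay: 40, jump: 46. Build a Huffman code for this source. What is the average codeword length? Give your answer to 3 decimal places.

Probabilities are the counts divided by 226.
Repeatedly combine the two least-probable nodes; the expected code length is the sum of the merged weights.
merge 5/113 + 29/226 → 39/226
merge 39/226 + 20/113 → 79/226
merge 23/113 + 47/226 → 93/226
merge 27/113 + 79/226 → 133/226
merge 93/226 + 133/226 → 1
L = 39/226 + 79/226 + 93/226 + 133/226 + 1 = 285/113 ≈ 2.522 bits/symbol.

2.522 bits/symbol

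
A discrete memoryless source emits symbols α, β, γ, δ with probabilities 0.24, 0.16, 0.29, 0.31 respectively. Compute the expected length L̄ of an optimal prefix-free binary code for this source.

2 bits/symbol

Repeatedly combine the two least-probable nodes; the expected code length is the sum of the merged weights.
merge 4/25 + 6/25 → 2/5
merge 29/100 + 31/100 → 3/5
merge 2/5 + 3/5 → 1
L = 2/5 + 3/5 + 1 = 2 bits/symbol.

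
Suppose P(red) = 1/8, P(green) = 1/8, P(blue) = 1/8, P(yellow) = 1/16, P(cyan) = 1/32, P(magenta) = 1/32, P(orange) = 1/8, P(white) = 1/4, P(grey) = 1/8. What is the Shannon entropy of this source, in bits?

2.9375 bits

Each probability is a power of 1/2, so log₂(1/p) is an integer.
H = Σ p·log₂(1/p) = 1/8·3 + 1/8·3 + 1/8·3 + 1/16·4 + 1/32·5 + 1/32·5 + 1/8·3 + 1/4·2 + 1/8·3 = 2.9375 bits.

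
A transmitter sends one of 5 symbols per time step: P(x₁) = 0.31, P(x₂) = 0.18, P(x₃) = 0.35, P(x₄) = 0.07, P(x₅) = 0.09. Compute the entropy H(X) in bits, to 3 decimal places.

H = −Σ pᵢ log₂ pᵢ.
−0.31·log₂(0.31) = 0.5238
−0.18·log₂(0.18) = 0.4453
−0.35·log₂(0.35) = 0.5301
−0.07·log₂(0.07) = 0.2686
−0.09·log₂(0.09) = 0.3127
Sum ≈ 2.0804 → 2.080 bits.

2.080 bits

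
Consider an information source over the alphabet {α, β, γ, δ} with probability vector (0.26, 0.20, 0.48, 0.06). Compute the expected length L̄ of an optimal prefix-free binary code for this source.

1.78 bits/symbol

Repeatedly combine the two least-probable nodes; the expected code length is the sum of the merged weights.
merge 3/50 + 1/5 → 13/50
merge 13/50 + 13/50 → 13/25
merge 12/25 + 13/25 → 1
L = 13/50 + 13/25 + 1 = 89/50 = 1.78 bits/symbol.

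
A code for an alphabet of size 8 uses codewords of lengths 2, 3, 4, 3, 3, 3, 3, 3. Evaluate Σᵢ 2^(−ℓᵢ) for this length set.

With common denominator 2^4 = 16: Σ 2^(−ℓᵢ) = 4/16 + 2/16 + 1/16 + 2/16 + 2/16 + 2/16 + 2/16 + 2/16 = 17/16 = 1.0625.

1.0625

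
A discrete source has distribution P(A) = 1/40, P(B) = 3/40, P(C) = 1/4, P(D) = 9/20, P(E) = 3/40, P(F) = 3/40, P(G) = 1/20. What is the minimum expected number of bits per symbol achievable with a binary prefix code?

Repeatedly combine the two least-probable nodes; the expected code length is the sum of the merged weights.
merge 1/40 + 1/20 → 3/40
merge 3/40 + 3/40 → 3/20
merge 3/40 + 3/40 → 3/20
merge 3/20 + 3/20 → 3/10
merge 1/4 + 3/10 → 11/20
merge 9/20 + 11/20 → 1
L = 3/40 + 3/20 + 3/20 + 3/10 + 11/20 + 1 = 89/40 = 2.225 bits/symbol.

2.225 bits/symbol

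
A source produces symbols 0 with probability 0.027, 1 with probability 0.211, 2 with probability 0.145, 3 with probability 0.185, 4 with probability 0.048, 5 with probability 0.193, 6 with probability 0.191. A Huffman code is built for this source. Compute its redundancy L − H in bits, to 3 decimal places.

0.078 bits

Entropy H = −Σ p log₂ p ≈ 2.5931 bits.
Huffman merges: 27/1000+6/125→3/40; 3/40+29/200→11/50; 37/200+191/1000→47/125; 193/1000+211/1000→101/250; 11/50+47/125→149/250; 101/250+149/250→1. L = 2671/1000 ≈ 2.6710.
L − H = 2.6710 − 2.5931 = 0.078 bits.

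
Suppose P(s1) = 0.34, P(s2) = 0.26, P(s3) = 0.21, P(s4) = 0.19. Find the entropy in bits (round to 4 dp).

1.9625 bits

H = −Σ pᵢ log₂ pᵢ.
−0.34·log₂(0.34) = 0.5292
−0.26·log₂(0.26) = 0.5053
−0.21·log₂(0.21) = 0.4728
−0.19·log₂(0.19) = 0.4552
Sum ≈ 1.9625 → 1.9625 bits.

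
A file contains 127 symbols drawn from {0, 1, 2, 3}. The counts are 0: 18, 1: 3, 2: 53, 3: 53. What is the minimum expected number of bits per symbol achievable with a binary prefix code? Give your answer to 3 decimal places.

1.748 bits/symbol

Probabilities are the counts divided by 127.
Repeatedly combine the two least-probable nodes; the expected code length is the sum of the merged weights.
merge 3/127 + 18/127 → 21/127
merge 21/127 + 53/127 → 74/127
merge 53/127 + 74/127 → 1
L = 21/127 + 74/127 + 1 = 222/127 ≈ 1.748 bits/symbol.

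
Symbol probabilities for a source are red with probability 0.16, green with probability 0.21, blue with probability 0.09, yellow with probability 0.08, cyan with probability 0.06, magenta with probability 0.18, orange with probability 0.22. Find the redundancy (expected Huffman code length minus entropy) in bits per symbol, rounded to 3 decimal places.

0.041 bits

Entropy H = −Σ p log₂ p ≈ 2.6694 bits.
Huffman merges: 3/50+2/25→7/50; 9/100+7/50→23/100; 4/25+9/50→17/50; 21/100+11/50→43/100; 23/100+17/50→57/100; 43/100+57/100→1. L = 271/100 ≈ 2.7100.
L − H = 2.7100 − 2.6694 = 0.041 bits.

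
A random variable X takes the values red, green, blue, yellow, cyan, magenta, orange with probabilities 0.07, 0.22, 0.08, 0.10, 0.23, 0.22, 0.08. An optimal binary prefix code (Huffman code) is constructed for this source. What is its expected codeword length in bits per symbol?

2.66 bits/symbol

Repeatedly combine the two least-probable nodes; the expected code length is the sum of the merged weights.
merge 7/100 + 2/25 → 3/20
merge 2/25 + 1/10 → 9/50
merge 3/20 + 9/50 → 33/100
merge 11/50 + 11/50 → 11/25
merge 23/100 + 33/100 → 14/25
merge 11/25 + 14/25 → 1
L = 3/20 + 9/50 + 33/100 + 11/25 + 14/25 + 1 = 133/50 = 2.66 bits/symbol.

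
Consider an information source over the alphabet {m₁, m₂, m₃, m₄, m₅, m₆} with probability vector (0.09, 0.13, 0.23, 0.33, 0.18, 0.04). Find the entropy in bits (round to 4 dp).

H = −Σ pᵢ log₂ pᵢ.
−0.09·log₂(0.09) = 0.3127
−0.13·log₂(0.13) = 0.3826
−0.23·log₂(0.23) = 0.4877
−0.33·log₂(0.33) = 0.5278
−0.18·log₂(0.18) = 0.4453
−0.04·log₂(0.04) = 0.1858
Sum ≈ 2.3418 → 2.3418 bits.

2.3418 bits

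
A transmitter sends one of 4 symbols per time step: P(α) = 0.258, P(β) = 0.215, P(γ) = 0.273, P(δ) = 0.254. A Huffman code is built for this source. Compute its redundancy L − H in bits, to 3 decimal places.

Entropy H = −Σ p log₂ p ≈ 1.9946 bits.
Huffman merges: 43/200+127/500→469/1000; 129/500+273/1000→531/1000; 469/1000+531/1000→1. L = 2 ≈ 2.0000.
L − H = 2.0000 − 1.9946 = 0.005 bits.

0.005 bits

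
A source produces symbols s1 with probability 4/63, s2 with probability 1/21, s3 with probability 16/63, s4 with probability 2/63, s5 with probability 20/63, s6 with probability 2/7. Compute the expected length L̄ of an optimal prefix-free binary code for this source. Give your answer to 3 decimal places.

2.222 bits/symbol

Repeatedly combine the two least-probable nodes; the expected code length is the sum of the merged weights.
merge 2/63 + 1/21 → 5/63
merge 4/63 + 5/63 → 1/7
merge 1/7 + 16/63 → 25/63
merge 2/7 + 20/63 → 38/63
merge 25/63 + 38/63 → 1
L = 5/63 + 1/7 + 25/63 + 38/63 + 1 = 20/9 ≈ 2.222 bits/symbol.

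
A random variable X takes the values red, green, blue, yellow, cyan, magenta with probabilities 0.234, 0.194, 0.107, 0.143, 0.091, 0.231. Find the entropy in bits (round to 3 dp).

2.499 bits

H = −Σ pᵢ log₂ pᵢ.
−0.234·log₂(0.234) = 0.4903
−0.194·log₂(0.194) = 0.4590
−0.107·log₂(0.107) = 0.3450
−0.143·log₂(0.143) = 0.4012
−0.091·log₂(0.091) = 0.3147
−0.231·log₂(0.231) = 0.4883
Sum ≈ 2.4986 → 2.499 bits.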